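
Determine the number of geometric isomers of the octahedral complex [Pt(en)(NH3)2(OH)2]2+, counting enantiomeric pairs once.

3

In an octahedral complex each vertex has one trans partner and four cis neighbours.
Each en is bidentate and must span two cis positions.
Working through the distinct placements yields 3 geometric isomers: NH3 trans, OH cis; NH3 cis, OH cis (chiral); NH3 cis, OH trans.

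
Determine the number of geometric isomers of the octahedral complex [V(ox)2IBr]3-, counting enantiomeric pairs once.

2

The six octahedral sites form three mutually perpendicular trans pairs.
Each ox is bidentate and must span two cis positions.
There are 2 geometric isomers: I and Br mutually trans; I and Br mutually cis (chiral).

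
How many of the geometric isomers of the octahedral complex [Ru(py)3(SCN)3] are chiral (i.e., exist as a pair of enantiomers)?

0

Working through the distinct placements yields 2 geometric isomers: py mer; py fac.
Each arrangement has an internal mirror plane or centre of symmetry, so none is chiral.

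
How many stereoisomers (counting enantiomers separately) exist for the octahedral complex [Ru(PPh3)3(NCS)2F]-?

3

The six octahedral sites form three mutually perpendicular trans pairs.
The distinct arrangements are (3 in all): PPh3 mer, NCS cis; PPh3 mer, NCS trans; PPh3 fac, NCS cis.
Each arrangement has an internal mirror plane or centre of symmetry, so none is chiral.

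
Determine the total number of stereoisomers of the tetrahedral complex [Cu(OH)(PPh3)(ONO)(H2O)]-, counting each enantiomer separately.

All four vertices of a tetrahedron are equivalent and mutually adjacent, so cis/trans isomerism cannot arise.
Only one geometric arrangement is possible; it has no improper symmetry element, so it exists as a pair of enantiomers (2 stereoisomers).

2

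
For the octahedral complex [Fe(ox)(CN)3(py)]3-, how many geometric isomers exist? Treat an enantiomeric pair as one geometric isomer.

2

The six octahedral sites form three mutually perpendicular trans pairs.
Each ox is bidentate and must span two cis positions.
There are 2 geometric isomers: CN mer; CN fac.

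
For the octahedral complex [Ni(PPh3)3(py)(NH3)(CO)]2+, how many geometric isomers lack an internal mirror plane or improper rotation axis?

The six octahedral sites form three mutually perpendicular trans pairs.
Systematic placement gives 4 geometric isomers: PPh3 mer (3 arrangements); PPh3 fac (chiral).
One of these lacks any improper symmetry element and so occurs as an enantiomeric pair, giving 4 + 1 = 5 stereoisomers in total.

1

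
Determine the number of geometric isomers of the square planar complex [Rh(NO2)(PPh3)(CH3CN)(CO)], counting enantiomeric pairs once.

3

Working through the distinct placements yields 3 geometric isomers: (CH3CN/NO2 trans, CO/PPh3 trans); (CH3CN/PPh3 trans, CO/NO2 trans); (CH3CN/CO trans, NO2/PPh3 trans).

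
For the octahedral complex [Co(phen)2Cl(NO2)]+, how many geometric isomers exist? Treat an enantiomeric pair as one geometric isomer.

Each phen is bidentate and must span two cis positions.
Working through the distinct placements yields 2 geometric isomers: Cl and NO2 mutually trans; Cl and NO2 mutually cis (chiral).

2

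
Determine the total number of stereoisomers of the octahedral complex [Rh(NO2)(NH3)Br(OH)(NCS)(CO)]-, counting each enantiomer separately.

30

Placing the ligands in turn and identifying arrangements related by rotation or reflection leaves 15 distinct geometric isomers.
Of these, 15 lack any improper symmetry element and so occur as enantiomeric pairs, giving 15 + 15 = 30 stereoisomers in total.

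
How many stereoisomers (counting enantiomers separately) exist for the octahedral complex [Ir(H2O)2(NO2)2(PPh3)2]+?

Working through the distinct placements yields 5 geometric isomers: H2O trans, NO2 trans, PPh3 trans; H2O trans, NO2 cis, PPh3 cis; H2O cis, NO2 cis, PPh3 trans; H2O cis, NO2 cis, PPh3 cis (chiral); H2O cis, NO2 trans, PPh3 cis.
One of these lacks any improper symmetry element and so occurs as an enantiomeric pair, giving 5 + 1 = 6 stereoisomers in total.

6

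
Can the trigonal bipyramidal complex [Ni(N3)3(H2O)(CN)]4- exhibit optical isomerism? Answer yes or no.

no

In a trigonal bipyramid the two axial positions differ from the three equatorial ones.
There are 4 geometric isomers: H2O axial, CN axial; H2O equatorial, CN axial; H2O axial, CN equatorial; H2O equatorial, CN equatorial.
Each arrangement has an internal mirror plane or centre of symmetry, so none is chiral.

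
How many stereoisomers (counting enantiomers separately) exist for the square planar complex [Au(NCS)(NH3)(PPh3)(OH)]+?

3

A square has two trans pairs of vertices; adjacent vertices are cis.
Working through the distinct placements yields 3 geometric isomers: (NCS/OH trans, NH3/PPh3 trans); (NCS/PPh3 trans, NH3/OH trans); (NCS/NH3 trans, OH/PPh3 trans).
Each arrangement has an internal mirror plane or centre of symmetry, so none is chiral.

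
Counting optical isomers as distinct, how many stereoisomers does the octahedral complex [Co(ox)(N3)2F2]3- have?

An octahedron has six vertices in three trans pairs; every non-trans pair is cis.
Each ox is bidentate and must span two cis positions.
The distinct arrangements are (3 in all): N3 cis, F trans; N3 cis, F cis (chiral); N3 trans, F cis.
One of these lacks any improper symmetry element and so occurs as an enantiomeric pair, giving 3 + 1 = 4 stereoisomers in total.

4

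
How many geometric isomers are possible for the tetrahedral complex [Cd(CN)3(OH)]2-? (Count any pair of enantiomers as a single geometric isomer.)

1

In a tetrahedral complex all four positions are equivalent and every pair of ligands is adjacent — there is no cis/trans distinction.
Only one geometric arrangement is possible.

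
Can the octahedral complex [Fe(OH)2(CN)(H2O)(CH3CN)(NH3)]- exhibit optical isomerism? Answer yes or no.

yes

In an octahedral complex each vertex has one trans partner and four cis neighbours.
Exhaustive case analysis gives 9 geometric isomers.
Of these, 6 lack any improper symmetry element and so occur as enantiomeric pairs, giving 9 + 6 = 15 stereoisomers in total.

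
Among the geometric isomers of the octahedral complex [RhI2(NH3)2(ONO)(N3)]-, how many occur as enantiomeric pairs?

2

The six octahedral sites form three mutually perpendicular trans pairs.
Working through the distinct placements yields 6 geometric isomers: I trans, NH3 cis; I trans, NH3 trans; I cis, NH3 cis (3 arrangements, 2 chiral); I cis, NH3 trans.
Of these, 2 lack any improper symmetry element and so occur as enantiomeric pairs, giving 6 + 2 = 8 stereoisomers in total.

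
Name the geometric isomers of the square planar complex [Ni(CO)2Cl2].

cis and trans

A square has two trans pairs of vertices; adjacent vertices are cis.
There are 2 geometric isomers: CO cis; CO trans.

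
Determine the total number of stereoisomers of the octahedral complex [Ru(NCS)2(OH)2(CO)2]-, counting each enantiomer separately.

Working through the distinct placements yields 5 geometric isomers: NCS trans, OH trans, CO trans; NCS cis, OH cis, CO trans; NCS cis, OH trans, CO cis; NCS cis, OH cis, CO cis (chiral); NCS trans, OH cis, CO cis.
One of these lacks any improper symmetry element and so occurs as an enantiomeric pair, giving 5 + 1 = 6 stereoisomers in total.

6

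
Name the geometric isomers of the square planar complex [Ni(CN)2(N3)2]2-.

In a square planar complex each vertex has one trans partner and two cis neighbours.
There are 2 geometric isomers: CN cis; CN trans.

cis and trans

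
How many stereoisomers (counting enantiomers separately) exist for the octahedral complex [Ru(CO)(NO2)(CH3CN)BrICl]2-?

30

An octahedron has six vertices in three trans pairs; every non-trans pair is cis.
Placing the ligands in turn and identifying arrangements related by rotation or reflection leaves 15 distinct geometric isomers.
Of these, 15 lack any improper symmetry element and so occur as enantiomeric pairs, giving 15 + 15 = 30 stereoisomers in total.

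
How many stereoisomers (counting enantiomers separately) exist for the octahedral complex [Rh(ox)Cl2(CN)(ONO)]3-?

The six octahedral sites form three mutually perpendicular trans pairs.
Each ox is bidentate and must span two cis positions.
The distinct arrangements are (4 in all): Cl cis (3 arrangements, 2 chiral); Cl trans.
Of these, 2 lack any improper symmetry element and so occur as enantiomeric pairs, giving 4 + 2 = 6 stereoisomers in total.

6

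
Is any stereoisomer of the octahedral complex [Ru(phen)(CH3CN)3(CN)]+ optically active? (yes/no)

Each phen is bidentate and must span two cis positions.
Systematic placement gives 2 geometric isomers: CH3CN mer; CH3CN fac.
Each arrangement has an internal mirror plane or centre of symmetry, so none is chiral.

no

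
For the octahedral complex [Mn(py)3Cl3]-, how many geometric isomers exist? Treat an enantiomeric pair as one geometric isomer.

In an octahedral complex each vertex has one trans partner and four cis neighbours.
Systematic placement gives 2 geometric isomers: py mer; py fac.

2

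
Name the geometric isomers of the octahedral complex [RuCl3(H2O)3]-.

fac and mer

An octahedron has six vertices in three trans pairs; every non-trans pair is cis.
Systematic placement gives 2 geometric isomers: Cl mer; Cl fac.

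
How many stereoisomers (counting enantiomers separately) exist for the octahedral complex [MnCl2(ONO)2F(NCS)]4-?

Systematic placement gives 6 geometric isomers: Cl trans, ONO trans; Cl trans, ONO cis; Cl cis, ONO trans; Cl cis, ONO cis (3 arrangements, 2 chiral).
Of these, 2 lack any improper symmetry element and so occur as enantiomeric pairs, giving 6 + 2 = 8 stereoisomers in total.

8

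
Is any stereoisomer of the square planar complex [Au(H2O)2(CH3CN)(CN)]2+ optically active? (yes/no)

There are 2 geometric isomers: H2O cis; H2O trans.
Each arrangement has an internal mirror plane or centre of symmetry, so none is chiral.

no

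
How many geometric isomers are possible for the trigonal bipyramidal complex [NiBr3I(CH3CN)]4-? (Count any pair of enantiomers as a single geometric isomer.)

A trigonal bipyramid has two axial and three equatorial sites, which are chemically inequivalent.
Systematic placement gives 4 geometric isomers: I equatorial, CH3CN equatorial; I equatorial, CH3CN axial; I axial, CH3CN equatorial; I axial, CH3CN axial.

4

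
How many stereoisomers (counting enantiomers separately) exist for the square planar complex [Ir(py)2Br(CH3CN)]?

A square has two trans pairs of vertices; adjacent vertices are cis.
There are 2 geometric isomers: py cis; py trans.
Each arrangement has an internal mirror plane or centre of symmetry, so none is chiral.

2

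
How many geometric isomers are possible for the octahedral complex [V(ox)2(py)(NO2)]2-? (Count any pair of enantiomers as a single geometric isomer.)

2

The six octahedral sites form three mutually perpendicular trans pairs.
Each ox is bidentate and must span two cis positions.
The distinct arrangements are (2 in all): py and NO2 mutually cis (chiral); py and NO2 mutually trans.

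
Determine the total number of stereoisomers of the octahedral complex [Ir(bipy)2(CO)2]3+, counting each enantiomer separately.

3

Each bipy is bidentate and must span two cis positions.
Systematic placement gives 2 geometric isomers: CO trans; CO cis (chiral).
One of these lacks any improper symmetry element and so occurs as an enantiomeric pair, giving 2 + 1 = 3 stereoisomers in total.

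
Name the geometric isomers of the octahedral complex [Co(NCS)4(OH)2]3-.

cis and trans

An octahedron has six vertices in three trans pairs; every non-trans pair is cis.
Systematic placement gives 2 geometric isomers: OH trans; OH cis.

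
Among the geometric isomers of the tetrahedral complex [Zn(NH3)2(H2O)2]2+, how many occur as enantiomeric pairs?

In a tetrahedral complex all four positions are equivalent and every pair of ligands is adjacent — there is no cis/trans distinction.
Only one geometric arrangement is possible.

0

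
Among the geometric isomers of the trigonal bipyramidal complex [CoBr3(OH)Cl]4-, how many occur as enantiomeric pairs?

A trigonal bipyramid has two axial and three equatorial sites, which are chemically inequivalent.
Systematic placement gives 4 geometric isomers: OH equatorial, Cl equatorial; OH equatorial, Cl axial; OH axial, Cl equatorial; OH axial, Cl axial.
Each arrangement has an internal mirror plane or centre of symmetry, so none is chiral.

0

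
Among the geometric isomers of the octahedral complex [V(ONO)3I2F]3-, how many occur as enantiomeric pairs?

In an octahedral complex each vertex has one trans partner and four cis neighbours.
Systematic placement gives 3 geometric isomers: ONO mer, I cis; ONO mer, I trans; ONO fac, I cis.
Each arrangement has an internal mirror plane or centre of symmetry, so none is chiral.

0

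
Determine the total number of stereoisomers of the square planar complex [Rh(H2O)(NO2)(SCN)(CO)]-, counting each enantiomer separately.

In a square planar complex each vertex has one trans partner and two cis neighbours.
Working through the distinct placements yields 3 geometric isomers: (CO/NO2 trans, H2O/SCN trans); (CO/SCN trans, H2O/NO2 trans); (CO/H2O trans, NO2/SCN trans).
Each arrangement has an internal mirror plane or centre of symmetry, so none is chiral.

3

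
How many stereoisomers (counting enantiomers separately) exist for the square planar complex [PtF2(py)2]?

2

In a square planar complex each vertex has one trans partner and two cis neighbours.
Working through the distinct placements yields 2 geometric isomers: F cis; F trans.
Each arrangement has an internal mirror plane or centre of symmetry, so none is chiral.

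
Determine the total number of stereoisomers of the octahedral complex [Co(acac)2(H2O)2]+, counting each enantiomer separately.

The six octahedral sites form three mutually perpendicular trans pairs.
Each acac is bidentate and must span two cis positions.
There are 2 geometric isomers: H2O trans; H2O cis (chiral).
One of these lacks any improper symmetry element and so occurs as an enantiomeric pair, giving 2 + 1 = 3 stereoisomers in total.

3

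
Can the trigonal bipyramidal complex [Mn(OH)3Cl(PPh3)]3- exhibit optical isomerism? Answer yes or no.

A trigonal bipyramid has two axial and three equatorial sites, which are chemically inequivalent.
There are 4 geometric isomers: Cl axial, PPh3 equatorial; Cl axial, PPh3 axial; Cl equatorial, PPh3 equatorial; Cl equatorial, PPh3 axial.
Each arrangement has an internal mirror plane or centre of symmetry, so none is chiral.

no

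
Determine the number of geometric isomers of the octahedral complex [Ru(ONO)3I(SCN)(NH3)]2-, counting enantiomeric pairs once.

4

The six octahedral sites form three mutually perpendicular trans pairs.
The distinct arrangements are (4 in all): ONO mer (3 arrangements); ONO fac (chiral).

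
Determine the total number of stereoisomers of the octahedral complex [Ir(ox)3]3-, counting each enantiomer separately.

An octahedron has six vertices in three trans pairs; every non-trans pair is cis.
Each ox is bidentate and must span two cis positions.
Only one geometric arrangement is possible; it has no improper symmetry element, so it exists as a pair of enantiomers (2 stereoisomers).

2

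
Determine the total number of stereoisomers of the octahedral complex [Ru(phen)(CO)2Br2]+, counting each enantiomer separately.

In an octahedral complex each vertex has one trans partner and four cis neighbours.
Each phen is bidentate and must span two cis positions.
There are 3 geometric isomers: CO cis, Br trans; CO cis, Br cis (chiral); CO trans, Br cis.
One of these lacks any improper symmetry element and so occurs as an enantiomeric pair, giving 3 + 1 = 4 stereoisomers in total.

4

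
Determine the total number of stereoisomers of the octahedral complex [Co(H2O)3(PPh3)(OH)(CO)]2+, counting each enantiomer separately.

An octahedron has six vertices in three trans pairs; every non-trans pair is cis.
There are 4 geometric isomers: H2O mer (3 arrangements); H2O fac (chiral).
One of these lacks any improper symmetry element and so occurs as an enantiomeric pair, giving 4 + 1 = 5 stereoisomers in total.

5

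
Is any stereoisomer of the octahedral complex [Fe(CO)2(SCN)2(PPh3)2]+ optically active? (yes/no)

In an octahedral complex each vertex has one trans partner and four cis neighbours.
The distinct arrangements are (5 in all): CO trans, SCN trans, PPh3 trans; CO trans, SCN cis, PPh3 cis; CO cis, SCN trans, PPh3 cis; CO cis, SCN cis, PPh3 cis (chiral); CO cis, SCN cis, PPh3 trans.
One of these lacks any improper symmetry element and so occurs as an enantiomeric pair, giving 5 + 1 = 6 stereoisomers in total.

yes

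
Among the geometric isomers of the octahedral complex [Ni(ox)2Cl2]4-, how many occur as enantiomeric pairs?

The six octahedral sites form three mutually perpendicular trans pairs.
Each ox is bidentate and must span two cis positions.
Systematic placement gives 2 geometric isomers: Cl trans; Cl cis (chiral).
One of these lacks any improper symmetry element and so occurs as an enantiomeric pair, giving 2 + 1 = 3 stereoisomers in total.

1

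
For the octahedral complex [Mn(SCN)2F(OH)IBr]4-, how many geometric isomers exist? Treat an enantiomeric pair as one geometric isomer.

9

In an octahedral complex each vertex has one trans partner and four cis neighbours.
Exhaustive case analysis gives 9 geometric isomers.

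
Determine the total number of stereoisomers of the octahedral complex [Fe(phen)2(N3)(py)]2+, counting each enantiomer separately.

An octahedron has six vertices in three trans pairs; every non-trans pair is cis.
Each phen is bidentate and must span two cis positions.
Systematic placement gives 2 geometric isomers: N3 and py mutually cis (chiral); N3 and py mutually trans.
One of these lacks any improper symmetry element and so occurs as an enantiomeric pair, giving 2 + 1 = 3 stereoisomers in total.

3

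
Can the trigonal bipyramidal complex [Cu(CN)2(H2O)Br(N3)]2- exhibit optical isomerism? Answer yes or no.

A trigonal bipyramid has two axial and three equatorial sites, which are chemically inequivalent.
Exhaustive case analysis gives 7 geometric isomers.
Of these, 3 lack any improper symmetry element and so occur as enantiomeric pairs, giving 7 + 3 = 10 stereoisomers in total.

yes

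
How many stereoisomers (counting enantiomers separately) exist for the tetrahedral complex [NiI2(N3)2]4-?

In a tetrahedral complex all four positions are equivalent and every pair of ligands is adjacent — there is no cis/trans distinction.
Only one geometric arrangement is possible.

1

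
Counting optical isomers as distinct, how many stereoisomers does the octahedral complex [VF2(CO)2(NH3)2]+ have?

An octahedron has six vertices in three trans pairs; every non-trans pair is cis.
Systematic placement gives 5 geometric isomers: F trans, CO trans, NH3 trans; F cis, CO trans, NH3 cis; F cis, CO cis, NH3 trans; F cis, CO cis, NH3 cis (chiral); F trans, CO cis, NH3 cis.
One of these lacks any improper symmetry element and so occurs as an enantiomeric pair, giving 5 + 1 = 6 stereoisomers in total.

6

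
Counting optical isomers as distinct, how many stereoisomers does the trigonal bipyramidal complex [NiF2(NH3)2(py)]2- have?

A trigonal bipyramid has two axial and three equatorial sites, which are chemically inequivalent.
Placing the ligands in turn and identifying arrangements related by rotation or reflection leaves 5 distinct geometric isomers.
One of these lacks any improper symmetry element and so occurs as an enantiomeric pair, giving 5 + 1 = 6 stereoisomers in total.

6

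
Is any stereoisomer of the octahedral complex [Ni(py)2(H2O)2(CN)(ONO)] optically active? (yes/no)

yes

In an octahedral complex each vertex has one trans partner and four cis neighbours.
The distinct arrangements are (6 in all): py trans, H2O cis; py cis, H2O cis (3 arrangements, 2 chiral); py trans, H2O trans; py cis, H2O trans.
Of these, 2 lack any improper symmetry element and so occur as enantiomeric pairs, giving 6 + 2 = 8 stereoisomers in total.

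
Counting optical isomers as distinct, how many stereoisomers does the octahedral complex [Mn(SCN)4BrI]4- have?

In an octahedral complex each vertex has one trans partner and four cis neighbours.
The distinct arrangements are (2 in all): Br and I mutually trans; Br and I mutually cis.
Each arrangement has an internal mirror plane or centre of symmetry, so none is chiral.

2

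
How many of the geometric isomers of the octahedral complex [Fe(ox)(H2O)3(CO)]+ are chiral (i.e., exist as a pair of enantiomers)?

Each ox is bidentate and must span two cis positions.
There are 2 geometric isomers: H2O fac; H2O mer.
Each arrangement has an internal mirror plane or centre of symmetry, so none is chiral.

0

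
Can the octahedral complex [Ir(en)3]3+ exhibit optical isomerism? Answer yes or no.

The six octahedral sites form three mutually perpendicular trans pairs.
Each en is bidentate and must span two cis positions.
Only one geometric arrangement is possible; it has no improper symmetry element, so it exists as a pair of enantiomers (2 stereoisomers).

yes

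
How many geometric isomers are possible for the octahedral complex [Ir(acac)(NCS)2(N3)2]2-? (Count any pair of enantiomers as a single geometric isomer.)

3

Each acac is bidentate and must span two cis positions.
The distinct arrangements are (3 in all): NCS cis, N3 trans; NCS cis, N3 cis (chiral); NCS trans, N3 cis.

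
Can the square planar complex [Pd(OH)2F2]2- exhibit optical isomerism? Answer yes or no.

In a square planar complex each vertex has one trans partner and two cis neighbours.
Working through the distinct placements yields 2 geometric isomers: OH cis; OH trans.
Each arrangement has an internal mirror plane or centre of symmetry, so none is chiral.

no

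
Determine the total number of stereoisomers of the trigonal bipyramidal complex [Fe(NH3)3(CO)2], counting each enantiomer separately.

3

A trigonal bipyramid has two axial and three equatorial sites, which are chemically inequivalent.
Working through the distinct placements yields 3 geometric isomers: CO both axial; CO one axial, one equatorial; CO both equatorial.
Each arrangement has an internal mirror plane or centre of symmetry, so none is chiral.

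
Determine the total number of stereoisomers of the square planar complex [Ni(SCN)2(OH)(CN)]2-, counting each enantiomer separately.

A square has two trans pairs of vertices; adjacent vertices are cis.
Working through the distinct placements yields 2 geometric isomers: SCN cis; SCN trans.
Each arrangement has an internal mirror plane or centre of symmetry, so none is chiral.

2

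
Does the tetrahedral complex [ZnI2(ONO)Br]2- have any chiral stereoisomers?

no

All four vertices of a tetrahedron are equivalent and mutually adjacent, so cis/trans isomerism cannot arise.
Only one geometric arrangement is possible.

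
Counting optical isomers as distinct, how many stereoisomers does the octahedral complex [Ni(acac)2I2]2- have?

3

In an octahedral complex each vertex has one trans partner and four cis neighbours.
Each acac is bidentate and must span two cis positions.
Working through the distinct placements yields 2 geometric isomers: I trans; I cis (chiral).
One of these lacks any improper symmetry element and so occurs as an enantiomeric pair, giving 2 + 1 = 3 stereoisomers in total.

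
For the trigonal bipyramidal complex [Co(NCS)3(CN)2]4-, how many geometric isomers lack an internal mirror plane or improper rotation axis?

0

In a trigonal bipyramid the two axial positions differ from the three equatorial ones.
Working through the distinct placements yields 3 geometric isomers: CN both axial; CN one axial, one equatorial; CN both equatorial.
Each arrangement has an internal mirror plane or centre of symmetry, so none is chiral.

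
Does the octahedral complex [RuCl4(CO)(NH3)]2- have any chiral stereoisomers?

The six octahedral sites form three mutually perpendicular trans pairs.
Working through the distinct placements yields 2 geometric isomers: CO and NH3 mutually cis; CO and NH3 mutually trans.
Each arrangement has an internal mirror plane or centre of symmetry, so none is chiral.

no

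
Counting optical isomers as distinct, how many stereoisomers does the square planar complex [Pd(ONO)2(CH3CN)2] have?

2

In a square planar complex each vertex has one trans partner and two cis neighbours.
There are 2 geometric isomers: ONO cis; ONO trans.
Each arrangement has an internal mirror plane or centre of symmetry, so none is chiral.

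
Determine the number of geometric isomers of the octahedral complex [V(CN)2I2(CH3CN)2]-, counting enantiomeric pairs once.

5

An octahedron has six vertices in three trans pairs; every non-trans pair is cis.
Systematic placement gives 5 geometric isomers: CN trans, I trans, CH3CN trans; CN cis, I cis, CH3CN trans; CN cis, I trans, CH3CN cis; CN cis, I cis, CH3CN cis (chiral); CN trans, I cis, CH3CN cis.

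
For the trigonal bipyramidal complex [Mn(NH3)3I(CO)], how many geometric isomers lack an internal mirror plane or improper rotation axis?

A trigonal bipyramid has two axial and three equatorial sites, which are chemically inequivalent.
Working through the distinct placements yields 4 geometric isomers: I axial, CO axial; I equatorial, CO axial; I axial, CO equatorial; I equatorial, CO equatorial.
Each arrangement has an internal mirror plane or centre of symmetry, so none is chiral.

0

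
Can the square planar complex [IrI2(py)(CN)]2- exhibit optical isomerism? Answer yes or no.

A square has two trans pairs of vertices; adjacent vertices are cis.
Systematic placement gives 2 geometric isomers: I cis; I trans.
Each arrangement has an internal mirror plane or centre of symmetry, so none is chiral.

no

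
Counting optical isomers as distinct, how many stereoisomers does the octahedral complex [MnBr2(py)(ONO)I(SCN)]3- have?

In an octahedral complex each vertex has one trans partner and four cis neighbours.
Systematic enumeration (placing each ligand type in turn and discarding arrangements equivalent by rotation or reflection) gives 9 geometric isomers.
Of these, 6 lack any improper symmetry element and so occur as enantiomeric pairs, giving 9 + 6 = 15 stereoisomers in total.

15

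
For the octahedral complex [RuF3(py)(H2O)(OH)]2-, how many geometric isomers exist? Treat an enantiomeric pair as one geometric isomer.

Systematic placement gives 4 geometric isomers: F mer (3 arrangements); F fac (chiral).

4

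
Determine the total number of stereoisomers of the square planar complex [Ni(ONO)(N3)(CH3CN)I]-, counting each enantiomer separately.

In a square planar complex each vertex has one trans partner and two cis neighbours.
Working through the distinct placements yields 3 geometric isomers: (CH3CN/N3 trans, I/ONO trans); (CH3CN/ONO trans, I/N3 trans); (CH3CN/I trans, N3/ONO trans).
Each arrangement has an internal mirror plane or centre of symmetry, so none is chiral.

3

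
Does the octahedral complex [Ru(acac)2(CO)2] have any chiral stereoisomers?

yes

Each acac is bidentate and must span two cis positions.
Working through the distinct placements yields 2 geometric isomers: CO trans; CO cis (chiral).
One of these lacks any improper symmetry element and so occurs as an enantiomeric pair, giving 2 + 1 = 3 stereoisomers in total.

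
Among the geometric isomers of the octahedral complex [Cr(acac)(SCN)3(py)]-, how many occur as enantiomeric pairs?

In an octahedral complex each vertex has one trans partner and four cis neighbours.
Each acac is bidentate and must span two cis positions.
Working through the distinct placements yields 2 geometric isomers: SCN mer; SCN fac.
Each arrangement has an internal mirror plane or centre of symmetry, so none is chiral.

0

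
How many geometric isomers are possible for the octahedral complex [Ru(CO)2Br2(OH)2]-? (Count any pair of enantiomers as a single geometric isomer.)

5

The distinct arrangements are (5 in all): CO trans, Br trans, OH trans; CO cis, Br trans, OH cis; CO cis, Br cis, OH trans; CO cis, Br cis, OH cis (chiral); CO trans, Br cis, OH cis.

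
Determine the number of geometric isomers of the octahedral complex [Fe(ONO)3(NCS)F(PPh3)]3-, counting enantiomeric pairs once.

4

There are 4 geometric isomers: ONO mer (3 arrangements); ONO fac (chiral).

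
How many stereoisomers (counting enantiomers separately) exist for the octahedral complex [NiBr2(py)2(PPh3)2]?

The six octahedral sites form three mutually perpendicular trans pairs.
There are 5 geometric isomers: Br trans, py trans, PPh3 trans; Br trans, py cis, PPh3 cis; Br cis, py trans, PPh3 cis; Br cis, py cis, PPh3 cis (chiral); Br cis, py cis, PPh3 trans.
One of these lacks any improper symmetry element and so occurs as an enantiomeric pair, giving 5 + 1 = 6 stereoisomers in total.

6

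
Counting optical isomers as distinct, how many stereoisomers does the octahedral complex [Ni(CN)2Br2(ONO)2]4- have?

In an octahedral complex each vertex has one trans partner and four cis neighbours.
Working through the distinct placements yields 5 geometric isomers: CN trans, Br trans, ONO trans; CN cis, Br trans, ONO cis; CN cis, Br cis, ONO trans; CN cis, Br cis, ONO cis (chiral); CN trans, Br cis, ONO cis.
One of these lacks any improper symmetry element and so occurs as an enantiomeric pair, giving 5 + 1 = 6 stereoisomers in total.

6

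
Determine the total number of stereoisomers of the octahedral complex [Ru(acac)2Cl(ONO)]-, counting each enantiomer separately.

3

The six octahedral sites form three mutually perpendicular trans pairs.
Each acac is bidentate and must span two cis positions.
There are 2 geometric isomers: Cl and ONO mutually trans; Cl and ONO mutually cis (chiral).
One of these lacks any improper symmetry element and so occurs as an enantiomeric pair, giving 2 + 1 = 3 stereoisomers in total.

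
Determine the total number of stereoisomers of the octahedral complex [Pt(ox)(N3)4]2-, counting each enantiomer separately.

An octahedron has six vertices in three trans pairs; every non-trans pair is cis.
Each ox is bidentate and must span two cis positions.
Only one geometric arrangement is possible.

1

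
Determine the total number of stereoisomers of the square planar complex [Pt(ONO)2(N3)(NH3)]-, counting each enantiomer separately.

Systematic placement gives 2 geometric isomers: ONO cis; ONO trans.
Each arrangement has an internal mirror plane or centre of symmetry, so none is chiral.

2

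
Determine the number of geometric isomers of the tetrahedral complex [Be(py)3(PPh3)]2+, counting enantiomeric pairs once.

All four vertices of a tetrahedron are equivalent and mutually adjacent, so cis/trans isomerism cannot arise.
Only one geometric arrangement is possible.

1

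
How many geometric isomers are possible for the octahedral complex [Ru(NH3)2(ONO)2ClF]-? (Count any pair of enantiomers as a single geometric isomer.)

In an octahedral complex each vertex has one trans partner and four cis neighbours.
There are 6 geometric isomers: NH3 trans, ONO trans; NH3 cis, ONO cis (3 arrangements, 2 chiral); NH3 cis, ONO trans; NH3 trans, ONO cis.

6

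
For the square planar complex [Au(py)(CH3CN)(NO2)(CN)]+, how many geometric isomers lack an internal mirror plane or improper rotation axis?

0

In a square planar complex each vertex has one trans partner and two cis neighbours.
Working through the distinct placements yields 3 geometric isomers: (CH3CN/NO2 trans, CN/py trans); (CH3CN/py trans, CN/NO2 trans); (CH3CN/CN trans, NO2/py trans).
Each arrangement has an internal mirror plane or centre of symmetry, so none is chiral.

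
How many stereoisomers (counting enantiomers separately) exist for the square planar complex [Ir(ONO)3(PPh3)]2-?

1

A square has two trans pairs of vertices; adjacent vertices are cis.
Only one geometric arrangement is possible.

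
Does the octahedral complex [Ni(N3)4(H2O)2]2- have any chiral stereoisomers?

no

There are 2 geometric isomers: H2O trans; H2O cis.
Each arrangement has an internal mirror plane or centre of symmetry, so none is chiral.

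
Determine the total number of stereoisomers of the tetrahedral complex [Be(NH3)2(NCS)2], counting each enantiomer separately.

1

In a tetrahedral complex all four positions are equivalent and every pair of ligands is adjacent — there is no cis/trans distinction.
Only one geometric arrangement is possible.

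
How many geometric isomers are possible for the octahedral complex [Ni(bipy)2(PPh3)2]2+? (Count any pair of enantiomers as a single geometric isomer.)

An octahedron has six vertices in three trans pairs; every non-trans pair is cis.
Each bipy is bidentate and must span two cis positions.
There are 2 geometric isomers: PPh3 trans; PPh3 cis (chiral).

2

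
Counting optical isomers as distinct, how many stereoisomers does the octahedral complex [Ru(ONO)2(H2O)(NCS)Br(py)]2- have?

15

An octahedron has six vertices in three trans pairs; every non-trans pair is cis.
Placing the ligands in turn and identifying arrangements related by rotation or reflection leaves 9 distinct geometric isomers.
Of these, 6 lack any improper symmetry element and so occur as enantiomeric pairs, giving 9 + 6 = 15 stereoisomers in total.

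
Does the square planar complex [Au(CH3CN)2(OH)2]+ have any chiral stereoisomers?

no

Systematic placement gives 2 geometric isomers: CH3CN cis; CH3CN trans.
Each arrangement has an internal mirror plane or centre of symmetry, so none is chiral.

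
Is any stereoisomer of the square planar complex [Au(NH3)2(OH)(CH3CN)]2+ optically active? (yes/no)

no

There are 2 geometric isomers: NH3 cis; NH3 trans.
Each arrangement has an internal mirror plane or centre of symmetry, so none is chiral.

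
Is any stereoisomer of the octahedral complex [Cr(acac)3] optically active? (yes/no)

yes

An octahedron has six vertices in three trans pairs; every non-trans pair is cis.
Each acac is bidentate and must span two cis positions.
Only one geometric arrangement is possible; it has no improper symmetry element, so it exists as a pair of enantiomers (2 stereoisomers).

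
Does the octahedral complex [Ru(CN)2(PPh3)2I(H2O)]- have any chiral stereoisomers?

An octahedron has six vertices in three trans pairs; every non-trans pair is cis.
There are 6 geometric isomers: CN trans, PPh3 trans; CN trans, PPh3 cis; CN cis, PPh3 trans; CN cis, PPh3 cis (3 arrangements, 2 chiral).
Of these, 2 lack any improper symmetry element and so occur as enantiomeric pairs, giving 6 + 2 = 8 stereoisomers in total.

yes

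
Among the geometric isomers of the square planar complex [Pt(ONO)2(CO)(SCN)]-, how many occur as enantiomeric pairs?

0

Working through the distinct placements yields 2 geometric isomers: ONO cis; ONO trans.
Each arrangement has an internal mirror plane or centre of symmetry, so none is chiral.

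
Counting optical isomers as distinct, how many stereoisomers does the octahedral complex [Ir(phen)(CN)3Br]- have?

2

The six octahedral sites form three mutually perpendicular trans pairs.
Each phen is bidentate and must span two cis positions.
Working through the distinct placements yields 2 geometric isomers: CN fac; CN mer.
Each arrangement has an internal mirror plane or centre of symmetry, so none is chiral.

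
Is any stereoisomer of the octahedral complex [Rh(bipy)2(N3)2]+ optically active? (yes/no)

In an octahedral complex each vertex has one trans partner and four cis neighbours.
Each bipy is bidentate and must span two cis positions.
Systematic placement gives 2 geometric isomers: N3 trans; N3 cis (chiral).
One of these lacks any improper symmetry element and so occurs as an enantiomeric pair, giving 2 + 1 = 3 stereoisomers in total.

yes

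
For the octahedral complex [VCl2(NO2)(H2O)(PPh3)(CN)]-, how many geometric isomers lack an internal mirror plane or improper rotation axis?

6

Placing the ligands in turn and identifying arrangements related by rotation or reflection leaves 9 distinct geometric isomers.
Of these, 6 lack any improper symmetry element and so occur as enantiomeric pairs, giving 9 + 6 = 15 stereoisomers in total.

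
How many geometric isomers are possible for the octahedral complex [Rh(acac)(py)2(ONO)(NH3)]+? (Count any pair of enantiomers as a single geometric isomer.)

In an octahedral complex each vertex has one trans partner and four cis neighbours.
Each acac is bidentate and must span two cis positions.
Systematic placement gives 4 geometric isomers: py cis (3 arrangements, 2 chiral); py trans.

4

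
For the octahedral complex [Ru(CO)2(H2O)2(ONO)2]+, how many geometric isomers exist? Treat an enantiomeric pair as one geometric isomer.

5

In an octahedral complex each vertex has one trans partner and four cis neighbours.
Working through the distinct placements yields 5 geometric isomers: CO trans, H2O trans, ONO trans; CO trans, H2O cis, ONO cis; CO cis, H2O cis, ONO trans; CO cis, H2O cis, ONO cis (chiral); CO cis, H2O trans, ONO cis.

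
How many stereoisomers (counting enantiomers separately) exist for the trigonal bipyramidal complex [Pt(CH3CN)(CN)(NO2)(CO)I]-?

Placing the ligands in turn and identifying arrangements related by rotation or reflection leaves 10 distinct geometric isomers.
Of these, 10 lack any improper symmetry element and so occur as enantiomeric pairs, giving 10 + 10 = 20 stereoisomers in total.

20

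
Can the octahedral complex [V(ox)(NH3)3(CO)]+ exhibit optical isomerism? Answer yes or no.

An octahedron has six vertices in three trans pairs; every non-trans pair is cis.
Each ox is bidentate and must span two cis positions.
The distinct arrangements are (2 in all): NH3 fac; NH3 mer.
Each arrangement has an internal mirror plane or centre of symmetry, so none is chiral.

no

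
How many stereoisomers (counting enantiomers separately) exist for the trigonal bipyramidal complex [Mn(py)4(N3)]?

In a trigonal bipyramid the two axial positions differ from the three equatorial ones.
There are 2 geometric isomers: N3 axial; N3 equatorial.
Each arrangement has an internal mirror plane or centre of symmetry, so none is chiral.

2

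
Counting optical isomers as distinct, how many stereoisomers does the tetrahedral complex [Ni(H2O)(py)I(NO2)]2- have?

2

All four vertices of a tetrahedron are equivalent and mutually adjacent, so cis/trans isomerism cannot arise.
Only one geometric arrangement is possible; it has no improper symmetry element, so it exists as a pair of enantiomers (2 stereoisomers).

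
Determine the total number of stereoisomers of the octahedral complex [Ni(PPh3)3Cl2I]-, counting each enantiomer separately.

3

An octahedron has six vertices in three trans pairs; every non-trans pair is cis.
Working through the distinct placements yields 3 geometric isomers: PPh3 mer, Cl trans; PPh3 mer, Cl cis; PPh3 fac, Cl cis.
Each arrangement has an internal mirror plane or centre of symmetry, so none is chiral.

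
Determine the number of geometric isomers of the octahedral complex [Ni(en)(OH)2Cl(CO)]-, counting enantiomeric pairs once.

The six octahedral sites form three mutually perpendicular trans pairs.
Each en is bidentate and must span two cis positions.
The distinct arrangements are (4 in all): OH cis (3 arrangements, 2 chiral); OH trans.

4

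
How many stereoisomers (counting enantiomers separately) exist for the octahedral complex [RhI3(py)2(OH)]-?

3

Systematic placement gives 3 geometric isomers: I mer, py trans; I mer, py cis; I fac, py cis.
Each arrangement has an internal mirror plane or centre of symmetry, so none is chiral.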